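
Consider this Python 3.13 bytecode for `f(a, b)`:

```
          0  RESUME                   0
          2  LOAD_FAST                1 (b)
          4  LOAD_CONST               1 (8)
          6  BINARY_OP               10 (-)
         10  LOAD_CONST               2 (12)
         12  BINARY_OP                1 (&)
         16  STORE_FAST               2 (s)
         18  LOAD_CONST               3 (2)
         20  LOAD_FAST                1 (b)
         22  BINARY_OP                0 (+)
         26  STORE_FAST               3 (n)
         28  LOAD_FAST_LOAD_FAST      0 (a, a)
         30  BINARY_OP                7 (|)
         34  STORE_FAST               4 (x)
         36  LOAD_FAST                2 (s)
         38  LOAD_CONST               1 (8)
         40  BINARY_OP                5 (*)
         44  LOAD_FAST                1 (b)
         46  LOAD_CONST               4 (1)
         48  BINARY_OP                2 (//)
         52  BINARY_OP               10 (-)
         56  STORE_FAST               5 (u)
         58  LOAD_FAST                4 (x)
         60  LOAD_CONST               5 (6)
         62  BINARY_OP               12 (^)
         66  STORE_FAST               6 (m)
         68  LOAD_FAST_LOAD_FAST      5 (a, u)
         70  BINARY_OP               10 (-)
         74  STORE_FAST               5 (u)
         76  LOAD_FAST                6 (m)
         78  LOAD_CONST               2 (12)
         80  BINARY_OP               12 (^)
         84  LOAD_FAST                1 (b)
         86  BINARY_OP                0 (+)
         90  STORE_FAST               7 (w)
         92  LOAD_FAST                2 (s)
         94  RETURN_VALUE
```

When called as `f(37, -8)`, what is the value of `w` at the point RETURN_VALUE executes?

LOAD_FAST b → push -8. Stack: [-8]
LOAD_CONST → push 8. Stack: [-8, 8]
BINARY_OP - → -8 - 8 = -16. Stack: [-16]
LOAD_CONST → push 12. Stack: [-16, 12]
BINARY_OP & → -16 & 12 = 0. Stack: [0]
STORE_FAST s → s=0. Stack: []
LOAD_CONST → push 2. Stack: [2]
LOAD_FAST b → push -8. Stack: [2, -8]
BINARY_OP + → 2 + -8 = -6. Stack: [-6]
STORE_FAST n → n=-6. Stack: []
LOAD_FAST_LOAD_FAST a,a → push 37,37. Stack: [37, 37]
BINARY_OP | → 37 | 37 = 37. Stack: [37]
STORE_FAST x → x=37. Stack: []
LOAD_FAST s → push 0. Stack: [0]
LOAD_CONST → push 8. Stack: [0, 8]
BINARY_OP * → 0 * 8 = 0. Stack: [0]
LOAD_FAST b → push -8. Stack: [0, -8]
LOAD_CONST → push 1. Stack: [0, -8, 1]
BINARY_OP // → -8 // 1 = -8. Stack: [0, -8]
BINARY_OP - → 0 - -8 = 8. Stack: [8]
STORE_FAST u → u=8. Stack: []
LOAD_FAST x → push 37. Stack: [37]
LOAD_CONST → push 6. Stack: [37, 6]
BINARY_OP ^ → 37 ^ 6 = 35. Stack: [35]
STORE_FAST m → m=35. Stack: []
LOAD_FAST_LOAD_FAST a,u → push 37,8. Stack: [37, 8]
BINARY_OP - → 37 - 8 = 29. Stack: [29]
STORE_FAST u → u=29. Stack: []
LOAD_FAST m → push 35. Stack: [35]
LOAD_CONST → push 12. Stack: [35, 12]
BINARY_OP ^ → 35 ^ 12 = 47. Stack: [47]
LOAD_FAST b → push -8. Stack: [47, -8]
BINARY_OP + → 47 + -8 = 39. Stack: [39]
STORE_FAST w → w=39. Stack: []
LOAD_FAST s → push 0. Stack: [0]
RETURN_VALUE → return 0.

39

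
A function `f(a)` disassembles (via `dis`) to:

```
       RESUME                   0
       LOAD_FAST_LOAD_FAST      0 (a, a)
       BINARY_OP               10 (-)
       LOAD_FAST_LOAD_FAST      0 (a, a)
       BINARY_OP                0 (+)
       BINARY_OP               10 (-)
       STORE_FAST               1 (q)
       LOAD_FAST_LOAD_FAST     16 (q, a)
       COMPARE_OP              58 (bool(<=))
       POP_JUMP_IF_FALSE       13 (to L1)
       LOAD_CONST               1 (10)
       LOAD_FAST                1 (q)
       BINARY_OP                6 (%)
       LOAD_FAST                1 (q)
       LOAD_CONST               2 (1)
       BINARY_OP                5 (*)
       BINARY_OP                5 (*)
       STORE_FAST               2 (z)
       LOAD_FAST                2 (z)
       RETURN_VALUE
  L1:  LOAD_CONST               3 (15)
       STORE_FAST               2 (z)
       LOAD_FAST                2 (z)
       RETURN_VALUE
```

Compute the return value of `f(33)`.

3696

LOAD_FAST_LOAD_FAST a,a → push 33,33. Stack: [33, 33]
BINARY_OP - → 33 - 33 = 0. Stack: [0]
LOAD_FAST_LOAD_FAST a,a → push 33,33. Stack: [0, 33, 33]
BINARY_OP + → 33 + 33 = 66. Stack: [0, 66]
BINARY_OP - → 0 - 66 = -66. Stack: [-66]
STORE_FAST q → q=-66. Stack: []
LOAD_FAST_LOAD_FAST q,a → push -66,33. Stack: [-66, 33]
COMPARE_OP bool(<=) → -66 vs 33 = True. Stack: [True]
POP_JUMP_IF_FALSE → pop True; no jump. Stack: []
LOAD_CONST → push 10. Stack: [10]
LOAD_FAST q → push -66. Stack: [10, -66]
BINARY_OP % → 10 % -66 = -56. Stack: [-56]
LOAD_FAST q → push -66. Stack: [-56, -66]
LOAD_CONST → push 1. Stack: [-56, -66, 1]
BINARY_OP * → -66 * 1 = -66. Stack: [-56, -66]
BINARY_OP * → -56 * -66 = 3696. Stack: [3696]
STORE_FAST z → z=3696. Stack: []
LOAD_FAST z → push 3696. Stack: [3696]
RETURN_VALUE → return 3696.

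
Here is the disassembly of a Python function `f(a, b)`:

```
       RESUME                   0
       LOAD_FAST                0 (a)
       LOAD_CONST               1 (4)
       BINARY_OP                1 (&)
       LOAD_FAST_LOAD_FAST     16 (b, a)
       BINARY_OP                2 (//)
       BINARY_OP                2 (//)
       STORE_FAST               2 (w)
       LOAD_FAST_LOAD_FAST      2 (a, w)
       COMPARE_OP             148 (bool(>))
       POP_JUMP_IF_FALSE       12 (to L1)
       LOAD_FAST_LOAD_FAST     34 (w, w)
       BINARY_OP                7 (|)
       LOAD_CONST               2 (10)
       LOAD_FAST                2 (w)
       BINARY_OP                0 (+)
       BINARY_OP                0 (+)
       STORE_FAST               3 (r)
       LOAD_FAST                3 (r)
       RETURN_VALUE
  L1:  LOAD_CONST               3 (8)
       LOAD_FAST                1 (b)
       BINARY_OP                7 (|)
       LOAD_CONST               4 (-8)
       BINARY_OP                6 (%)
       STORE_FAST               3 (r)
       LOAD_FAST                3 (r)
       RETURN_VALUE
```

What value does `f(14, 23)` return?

LOAD_FAST a → push 14. Stack: [14]
LOAD_CONST → push 4. Stack: [14, 4]
BINARY_OP & → 14 & 4 = 4. Stack: [4]
LOAD_FAST_LOAD_FAST b,a → push 23,14. Stack: [4, 23, 14]
BINARY_OP // → 23 // 14 = 1. Stack: [4, 1]
BINARY_OP // → 4 // 1 = 4. Stack: [4]
STORE_FAST w → w=4. Stack: []
LOAD_FAST_LOAD_FAST a,w → push 14,4. Stack: [14, 4]
COMPARE_OP bool(>) → 14 vs 4 = True. Stack: [True]
POP_JUMP_IF_FALSE → pop True; no jump. Stack: []
LOAD_FAST_LOAD_FAST w,w → push 4,4. Stack: [4, 4]
BINARY_OP | → 4 | 4 = 4. Stack: [4]
LOAD_CONST → push 10. Stack: [4, 10]
LOAD_FAST w → push 4. Stack: [4, 10, 4]
BINARY_OP + → 10 + 4 = 14. Stack: [4, 14]
BINARY_OP + → 4 + 14 = 18. Stack: [18]
STORE_FAST r → r=18. Stack: []
LOAD_FAST r → push 18. Stack: [18]
RETURN_VALUE → return 18.

18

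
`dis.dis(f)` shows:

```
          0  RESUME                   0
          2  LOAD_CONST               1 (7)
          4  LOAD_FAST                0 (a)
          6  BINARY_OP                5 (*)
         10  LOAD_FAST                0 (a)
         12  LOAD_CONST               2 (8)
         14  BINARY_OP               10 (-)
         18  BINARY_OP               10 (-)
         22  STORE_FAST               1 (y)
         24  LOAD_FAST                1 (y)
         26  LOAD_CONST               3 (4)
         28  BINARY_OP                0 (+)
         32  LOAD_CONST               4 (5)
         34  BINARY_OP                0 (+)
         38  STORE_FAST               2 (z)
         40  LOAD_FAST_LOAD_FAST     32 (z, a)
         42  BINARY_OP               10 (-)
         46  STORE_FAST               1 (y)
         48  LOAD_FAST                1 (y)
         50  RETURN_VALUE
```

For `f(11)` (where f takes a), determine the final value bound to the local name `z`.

LOAD_CONST → push 7. Stack: [7]
LOAD_FAST a → push 11. Stack: [7, 11]
BINARY_OP * → 7 * 11 = 77. Stack: [77]
LOAD_FAST a → push 11. Stack: [77, 11]
LOAD_CONST → push 8. Stack: [77, 11, 8]
BINARY_OP - → 11 - 8 = 3. Stack: [77, 3]
BINARY_OP - → 77 - 3 = 74. Stack: [74]
STORE_FAST y → y=74. Stack: []
LOAD_FAST y → push 74. Stack: [74]
LOAD_CONST → push 4. Stack: [74, 4]
BINARY_OP + → 74 + 4 = 78. Stack: [78]
LOAD_CONST → push 5. Stack: [78, 5]
BINARY_OP + → 78 + 5 = 83. Stack: [83]
STORE_FAST z → z=83. Stack: []
LOAD_FAST_LOAD_FAST z,a → push 83,11. Stack: [83, 11]
BINARY_OP - → 83 - 11 = 72. Stack: [72]
STORE_FAST y → y=72. Stack: []
LOAD_FAST y → push 72. Stack: [72]
RETURN_VALUE → return 72.

83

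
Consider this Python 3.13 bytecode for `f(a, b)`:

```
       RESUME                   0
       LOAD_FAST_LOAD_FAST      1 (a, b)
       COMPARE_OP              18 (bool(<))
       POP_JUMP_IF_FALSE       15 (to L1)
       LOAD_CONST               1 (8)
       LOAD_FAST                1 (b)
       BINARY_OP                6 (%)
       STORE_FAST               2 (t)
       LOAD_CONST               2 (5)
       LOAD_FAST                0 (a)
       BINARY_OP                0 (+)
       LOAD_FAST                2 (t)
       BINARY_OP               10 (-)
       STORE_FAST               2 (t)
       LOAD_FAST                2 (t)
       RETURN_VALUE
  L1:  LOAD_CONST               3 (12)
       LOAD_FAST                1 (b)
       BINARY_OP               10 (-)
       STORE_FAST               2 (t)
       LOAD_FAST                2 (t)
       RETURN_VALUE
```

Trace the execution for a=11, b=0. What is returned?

LOAD_FAST_LOAD_FAST a,b → push 11,0. Stack: [11, 0]
COMPARE_OP bool(<) → 11 vs 0 = False. Stack: [False]
POP_JUMP_IF_FALSE → pop False; jump. Stack: []
LOAD_CONST → push 12. Stack: [12]
LOAD_FAST b → push 0. Stack: [12, 0]
BINARY_OP - → 12 - 0 = 12. Stack: [12]
STORE_FAST t → t=12. Stack: []
LOAD_FAST t → push 12. Stack: [12]
RETURN_VALUE → return 12.

12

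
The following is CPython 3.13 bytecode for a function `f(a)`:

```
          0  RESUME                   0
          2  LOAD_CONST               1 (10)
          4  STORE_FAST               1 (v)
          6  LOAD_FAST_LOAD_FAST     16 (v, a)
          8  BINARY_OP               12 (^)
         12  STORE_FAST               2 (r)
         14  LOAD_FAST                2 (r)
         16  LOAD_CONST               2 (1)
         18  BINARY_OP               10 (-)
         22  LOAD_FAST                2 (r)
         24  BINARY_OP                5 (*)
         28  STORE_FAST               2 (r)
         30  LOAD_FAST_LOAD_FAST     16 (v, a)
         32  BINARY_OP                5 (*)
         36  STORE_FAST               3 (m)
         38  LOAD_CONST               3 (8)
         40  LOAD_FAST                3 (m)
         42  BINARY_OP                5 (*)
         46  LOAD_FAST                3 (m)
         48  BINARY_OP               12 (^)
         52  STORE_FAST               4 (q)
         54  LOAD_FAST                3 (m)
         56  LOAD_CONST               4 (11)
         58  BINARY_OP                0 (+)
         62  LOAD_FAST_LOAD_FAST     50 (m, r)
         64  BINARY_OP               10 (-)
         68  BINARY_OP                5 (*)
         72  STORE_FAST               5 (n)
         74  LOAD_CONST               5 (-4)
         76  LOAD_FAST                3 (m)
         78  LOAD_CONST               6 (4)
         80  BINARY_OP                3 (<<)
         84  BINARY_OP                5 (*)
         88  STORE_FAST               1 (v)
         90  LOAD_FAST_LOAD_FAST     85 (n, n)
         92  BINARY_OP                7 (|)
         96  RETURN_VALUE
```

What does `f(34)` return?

-428220

LOAD_CONST → push 10. Stack: [10]
STORE_FAST v → v=10. Stack: []
LOAD_FAST_LOAD_FAST v,a → push 10,34. Stack: [10, 34]
BINARY_OP ^ → 10 ^ 34 = 40. Stack: [40]
STORE_FAST r → r=40. Stack: []
LOAD_FAST r → push 40. Stack: [40]
LOAD_CONST → push 1. Stack: [40, 1]
BINARY_OP - → 40 - 1 = 39. Stack: [39]
LOAD_FAST r → push 40. Stack: [39, 40]
BINARY_OP * → 39 * 40 = 1560. Stack: [1560]
STORE_FAST r → r=1560. Stack: []
LOAD_FAST_LOAD_FAST v,a → push 10,34. Stack: [10, 34]
BINARY_OP * → 10 * 34 = 340. Stack: [340]
STORE_FAST m → m=340. Stack: []
LOAD_CONST → push 8. Stack: [8]
LOAD_FAST m → push 340. Stack: [8, 340]
BINARY_OP * → 8 * 340 = 2720. Stack: [2720]
LOAD_FAST m → push 340. Stack: [2720, 340]
BINARY_OP ^ → 2720 ^ 340 = 3060. Stack: [3060]
STORE_FAST q → q=3060. Stack: []
LOAD_FAST m → push 340. Stack: [340]
LOAD_CONST → push 11. Stack: [340, 11]
BINARY_OP + → 340 + 11 = 351. Stack: [351]
LOAD_FAST_LOAD_FAST m,r → push 340,1560. Stack: [351, 340, 1560]
BINARY_OP - → 340 - 1560 = -1220. Stack: [351, -1220]
BINARY_OP * → 351 * -1220 = -428220. Stack: [-428220]
STORE_FAST n → n=-428220. Stack: []
LOAD_CONST → push -4. Stack: [-4]
LOAD_FAST m → push 340. Stack: [-4, 340]
LOAD_CONST → push 4. Stack: [-4, 340, 4]
BINARY_OP << → 340 << 4 = 5440. Stack: [-4, 5440]
BINARY_OP * → -4 * 5440 = -21760. Stack: [-21760]
STORE_FAST v → v=-21760. Stack: []
LOAD_FAST_LOAD_FAST n,n → push -428220,-428220. Stack: [-428220, -428220]
BINARY_OP | → -428220 | -428220 = -428220. Stack: [-428220]
RETURN_VALUE → return -428220.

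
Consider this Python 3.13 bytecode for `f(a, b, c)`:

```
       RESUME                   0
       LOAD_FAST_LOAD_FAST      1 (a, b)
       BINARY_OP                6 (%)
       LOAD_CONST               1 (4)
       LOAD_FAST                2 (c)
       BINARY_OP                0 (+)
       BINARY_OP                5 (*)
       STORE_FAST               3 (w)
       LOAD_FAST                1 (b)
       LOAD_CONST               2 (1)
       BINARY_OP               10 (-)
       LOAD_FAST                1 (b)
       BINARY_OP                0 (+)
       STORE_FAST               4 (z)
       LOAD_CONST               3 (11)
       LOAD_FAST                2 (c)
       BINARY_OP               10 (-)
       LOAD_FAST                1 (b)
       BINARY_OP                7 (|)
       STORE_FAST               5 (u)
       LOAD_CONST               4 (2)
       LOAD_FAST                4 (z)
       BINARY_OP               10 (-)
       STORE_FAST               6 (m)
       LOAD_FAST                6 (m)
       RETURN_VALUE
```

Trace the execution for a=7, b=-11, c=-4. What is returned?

25

LOAD_FAST_LOAD_FAST a,b → push 7,-11. Stack: [7, -11]
BINARY_OP % → 7 % -11 = -4. Stack: [-4]
LOAD_CONST → push 4. Stack: [-4, 4]
LOAD_FAST c → push -4. Stack: [-4, 4, -4]
BINARY_OP + → 4 + -4 = 0. Stack: [-4, 0]
BINARY_OP * → -4 * 0 = 0. Stack: [0]
STORE_FAST w → w=0. Stack: []
LOAD_FAST b → push -11. Stack: [-11]
LOAD_CONST → push 1. Stack: [-11, 1]
BINARY_OP - → -11 - 1 = -12. Stack: [-12]
LOAD_FAST b → push -11. Stack: [-12, -11]
BINARY_OP + → -12 + -11 = -23. Stack: [-23]
STORE_FAST z → z=-23. Stack: []
LOAD_CONST → push 11. Stack: [11]
LOAD_FAST c → push -4. Stack: [11, -4]
BINARY_OP - → 11 - -4 = 15. Stack: [15]
LOAD_FAST b → push -11. Stack: [15, -11]
BINARY_OP | → 15 | -11 = -1. Stack: [-1]
STORE_FAST u → u=-1. Stack: []
LOAD_CONST → push 2. Stack: [2]
LOAD_FAST z → push -23. Stack: [2, -23]
BINARY_OP - → 2 - -23 = 25. Stack: [25]
STORE_FAST m → m=25. Stack: []
LOAD_FAST m → push 25. Stack: [25]
RETURN_VALUE → return 25.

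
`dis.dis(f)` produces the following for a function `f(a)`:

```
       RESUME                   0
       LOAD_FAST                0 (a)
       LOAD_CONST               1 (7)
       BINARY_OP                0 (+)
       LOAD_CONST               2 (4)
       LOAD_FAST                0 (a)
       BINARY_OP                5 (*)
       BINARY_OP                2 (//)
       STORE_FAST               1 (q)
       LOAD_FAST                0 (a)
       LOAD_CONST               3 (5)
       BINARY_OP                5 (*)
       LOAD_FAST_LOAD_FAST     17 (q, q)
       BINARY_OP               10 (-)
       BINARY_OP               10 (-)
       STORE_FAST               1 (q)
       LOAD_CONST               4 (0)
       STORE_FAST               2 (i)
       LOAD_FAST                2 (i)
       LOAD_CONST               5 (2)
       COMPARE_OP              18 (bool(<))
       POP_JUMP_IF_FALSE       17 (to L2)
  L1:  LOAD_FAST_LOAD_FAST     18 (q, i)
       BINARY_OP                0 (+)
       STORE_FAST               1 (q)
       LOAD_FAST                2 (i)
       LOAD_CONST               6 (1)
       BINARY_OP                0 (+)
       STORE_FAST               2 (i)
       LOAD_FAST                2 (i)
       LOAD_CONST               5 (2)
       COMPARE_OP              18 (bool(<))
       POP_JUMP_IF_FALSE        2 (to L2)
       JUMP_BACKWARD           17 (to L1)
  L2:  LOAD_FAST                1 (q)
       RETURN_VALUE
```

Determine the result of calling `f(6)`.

LOAD_FAST a → push 6. Stack: [6]
LOAD_CONST → push 7. Stack: [6, 7]
BINARY_OP + → 6 + 7 = 13. Stack: [13]
LOAD_CONST → push 4. Stack: [13, 4]
LOAD_FAST a → push 6. Stack: [13, 4, 6]
BINARY_OP * → 4 * 6 = 24. Stack: [13, 24]
BINARY_OP // → 13 // 24 = 0. Stack: [0]
STORE_FAST q → q=0. Stack: []
LOAD_FAST a → push 6. Stack: [6]
LOAD_CONST → push 5. Stack: [6, 5]
BINARY_OP * → 6 * 5 = 30. Stack: [30]
LOAD_FAST_LOAD_FAST q,q → push 0,0. Stack: [30, 0, 0]
BINARY_OP - → 0 - 0 = 0. Stack: [30, 0]
BINARY_OP - → 30 - 0 = 30. Stack: [30]
STORE_FAST q → q=30. Stack: []
LOAD_CONST → push 0. Stack: [0]
STORE_FAST i → i=0. Stack: []
LOAD_FAST i → push 0. Stack: [0]
LOAD_CONST → push 2. Stack: [0, 2]
COMPARE_OP bool(<) → 0 vs 2 = True. Stack: [True]
POP_JUMP_IF_FALSE → pop True; no jump. Stack: []
LOAD_FAST_LOAD_FAST q,i → push 30,0. Stack: [30, 0]
BINARY_OP + → 30 + 0 = 30. Stack: [30]
STORE_FAST q → q=30. Stack: []
LOAD_FAST i → push 0. Stack: [0]
LOAD_CONST → push 1. Stack: [0, 1]
BINARY_OP + → 0 + 1 = 1. Stack: [1]
STORE_FAST i → i=1. Stack: []
LOAD_FAST i → push 1. Stack: [1]
LOAD_CONST → push 2. Stack: [1, 2]
COMPARE_OP bool(<) → 1 vs 2 = True. Stack: [True]
POP_JUMP_IF_FALSE → pop True; no jump. Stack: []
LOAD_FAST_LOAD_FAST q,i → push 30,1. Stack: [30, 1]
BINARY_OP + → 30 + 1 = 31. Stack: [31]
STORE_FAST q → q=31. Stack: []
LOAD_FAST i → push 1. Stack: [1]
LOAD_CONST → push 1. Stack: [1, 1]
BINARY_OP + → 1 + 1 = 2. Stack: [2]
STORE_FAST i → i=2. Stack: []
LOAD_FAST i → push 2. Stack: [2]
LOAD_CONST → push 2. Stack: [2, 2]
COMPARE_OP bool(<) → 2 vs 2 = False. Stack: [False]
POP_JUMP_IF_FALSE → pop False; jump. Stack: []
LOAD_FAST q → push 31. Stack: [31]
RETURN_VALUE → return 31.

31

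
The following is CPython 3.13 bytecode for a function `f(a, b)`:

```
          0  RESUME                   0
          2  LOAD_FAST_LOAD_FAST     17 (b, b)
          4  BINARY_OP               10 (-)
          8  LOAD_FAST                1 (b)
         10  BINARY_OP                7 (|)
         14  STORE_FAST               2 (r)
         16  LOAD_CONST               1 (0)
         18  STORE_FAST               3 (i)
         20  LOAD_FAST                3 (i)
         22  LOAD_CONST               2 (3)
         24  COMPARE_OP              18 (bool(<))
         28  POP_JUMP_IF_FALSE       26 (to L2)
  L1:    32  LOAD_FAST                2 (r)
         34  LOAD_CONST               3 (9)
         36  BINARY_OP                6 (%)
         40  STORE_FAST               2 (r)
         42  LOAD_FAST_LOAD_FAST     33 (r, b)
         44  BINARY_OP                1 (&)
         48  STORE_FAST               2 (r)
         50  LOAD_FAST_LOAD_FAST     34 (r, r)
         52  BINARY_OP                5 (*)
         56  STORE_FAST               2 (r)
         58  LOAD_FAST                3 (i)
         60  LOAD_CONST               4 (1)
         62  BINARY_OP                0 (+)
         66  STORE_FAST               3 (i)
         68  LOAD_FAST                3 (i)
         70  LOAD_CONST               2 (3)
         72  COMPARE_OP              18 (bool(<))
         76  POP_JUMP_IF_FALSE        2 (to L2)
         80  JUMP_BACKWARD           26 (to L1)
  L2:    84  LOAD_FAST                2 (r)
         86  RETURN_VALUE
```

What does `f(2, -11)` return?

LOAD_FAST_LOAD_FAST b,b → push -11,-11
BINARY_OP - → -11 - -11 = 0
LOAD_FAST b → push -11
BINARY_OP | → 0 | -11 = -11
STORE_FAST r → r=-11
LOAD_CONST → push 0
STORE_FAST i → i=0
LOAD_FAST i → push 0
LOAD_CONST → push 3
COMPARE_OP bool(<) → 0 vs 3 = True
POP_JUMP_IF_FALSE → pop True; no jump
LOAD_FAST r → push -11
LOAD_CONST → push 9
BINARY_OP % → -11 % 9 = 7
STORE_FAST r → r=7
LOAD_FAST_LOAD_FAST r,b → push 7,-11
BINARY_OP & → 7 & -11 = 5
STORE_FAST r → r=5
LOAD_FAST_LOAD_FAST r,r → push 5,5
BINARY_OP * → 5 * 5 = 25
STORE_FAST r → r=25
LOAD_FAST i → push 0
LOAD_CONST → push 1
BINARY_OP + → 0 + 1 = 1
STORE_FAST i → i=1
LOAD_FAST i → push 1
LOAD_CONST → push 3
COMPARE_OP bool(<) → 1 vs 3 = True
POP_JUMP_IF_FALSE → pop True; no jump
LOAD_FAST r → push 25
LOAD_CONST → push 9
BINARY_OP % → 25 % 9 = 7
STORE_FAST r → r=7
LOAD_FAST_LOAD_FAST r,b → push 7,-11
BINARY_OP & → 7 & -11 = 5
STORE_FAST r → r=5
LOAD_FAST_LOAD_FAST r,r → push 5,5
BINARY_OP * → 5 * 5 = 25
STORE_FAST r → r=25
LOAD_FAST i → push 1
LOAD_CONST → push 1
BINARY_OP + → 1 + 1 = 2
STORE_FAST i → i=2
LOAD_FAST i → push 2
LOAD_CONST → push 3
COMPARE_OP bool(<) → 2 vs 3 = True
POP_JUMP_IF_FALSE → pop True; no jump
LOAD_FAST r → push 25
LOAD_CONST → push 9
BINARY_OP % → 25 % 9 = 7
STORE_FAST r → r=7
LOAD_FAST_LOAD_FAST r,b → push 7,-11
BINARY_OP & → 7 & -11 = 5
STORE_FAST r → r=5
LOAD_FAST_LOAD_FAST r,r → push 5,5
BINARY_OP * → 5 * 5 = 25
STORE_FAST r → r=25
LOAD_FAST i → push 2
LOAD_CONST → push 1
BINARY_OP + → 2 + 1 = 3
STORE_FAST i → i=3
LOAD_FAST i → push 3
LOAD_CONST → push 3
COMPARE_OP bool(<) → 3 vs 3 = False
POP_JUMP_IF_FALSE → pop False; jump
LOAD_FAST r → push 25
RETURN_VALUE → return 25.

25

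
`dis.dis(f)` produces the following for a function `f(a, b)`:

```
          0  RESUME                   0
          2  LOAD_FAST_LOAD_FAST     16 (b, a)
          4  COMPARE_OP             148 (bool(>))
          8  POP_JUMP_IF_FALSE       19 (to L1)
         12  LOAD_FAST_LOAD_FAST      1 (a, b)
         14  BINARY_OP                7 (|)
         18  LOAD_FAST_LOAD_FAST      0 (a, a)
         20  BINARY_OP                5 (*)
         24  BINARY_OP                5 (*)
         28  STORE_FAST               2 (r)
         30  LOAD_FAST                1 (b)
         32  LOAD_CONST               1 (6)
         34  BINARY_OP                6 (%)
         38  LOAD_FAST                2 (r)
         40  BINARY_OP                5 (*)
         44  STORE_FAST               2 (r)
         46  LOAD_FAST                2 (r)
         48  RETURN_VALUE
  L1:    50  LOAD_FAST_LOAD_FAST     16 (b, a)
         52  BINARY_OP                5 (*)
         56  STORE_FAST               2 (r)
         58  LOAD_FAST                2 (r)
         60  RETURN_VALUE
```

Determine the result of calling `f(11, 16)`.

13068

LOAD_FAST_LOAD_FAST b,a → push 16,11. Stack: [16, 11]
COMPARE_OP bool(>) → 16 vs 11 = True. Stack: [True]
POP_JUMP_IF_FALSE → pop True; no jump. Stack: []
LOAD_FAST_LOAD_FAST a,b → push 11,16. Stack: [11, 16]
BINARY_OP | → 11 | 16 = 27. Stack: [27]
LOAD_FAST_LOAD_FAST a,a → push 11,11. Stack: [27, 11, 11]
BINARY_OP * → 11 * 11 = 121. Stack: [27, 121]
BINARY_OP * → 27 * 121 = 3267. Stack: [3267]
STORE_FAST r → r=3267. Stack: []
LOAD_FAST b → push 16. Stack: [16]
LOAD_CONST → push 6. Stack: [16, 6]
BINARY_OP % → 16 % 6 = 4. Stack: [4]
LOAD_FAST r → push 3267. Stack: [4, 3267]
BINARY_OP * → 4 * 3267 = 13068. Stack: [13068]
STORE_FAST r → r=13068. Stack: []
LOAD_FAST r → push 13068. Stack: [13068]
RETURN_VALUE → return 13068.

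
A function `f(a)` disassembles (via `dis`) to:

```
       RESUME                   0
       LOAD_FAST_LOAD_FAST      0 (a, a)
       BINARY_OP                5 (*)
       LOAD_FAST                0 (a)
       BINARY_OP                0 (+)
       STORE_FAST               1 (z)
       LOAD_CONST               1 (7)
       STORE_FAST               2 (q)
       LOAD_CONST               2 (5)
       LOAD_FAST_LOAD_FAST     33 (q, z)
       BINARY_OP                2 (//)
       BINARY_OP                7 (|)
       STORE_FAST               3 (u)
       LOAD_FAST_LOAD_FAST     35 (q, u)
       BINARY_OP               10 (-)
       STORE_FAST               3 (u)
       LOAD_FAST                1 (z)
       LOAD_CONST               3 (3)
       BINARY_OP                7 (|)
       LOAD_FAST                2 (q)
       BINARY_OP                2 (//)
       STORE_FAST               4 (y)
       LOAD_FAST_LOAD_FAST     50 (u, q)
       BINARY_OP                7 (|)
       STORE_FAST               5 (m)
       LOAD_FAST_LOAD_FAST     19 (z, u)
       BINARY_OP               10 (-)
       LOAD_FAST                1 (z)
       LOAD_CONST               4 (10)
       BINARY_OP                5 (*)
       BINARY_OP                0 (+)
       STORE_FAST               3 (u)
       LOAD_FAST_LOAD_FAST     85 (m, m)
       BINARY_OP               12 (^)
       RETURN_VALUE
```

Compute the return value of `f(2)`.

0

LOAD_FAST_LOAD_FAST a,a → push 2,2. Stack: [2, 2]
BINARY_OP * → 2 * 2 = 4. Stack: [4]
LOAD_FAST a → push 2. Stack: [4, 2]
BINARY_OP + → 4 + 2 = 6. Stack: [6]
STORE_FAST z → z=6. Stack: []
LOAD_CONST → push 7. Stack: [7]
STORE_FAST q → q=7. Stack: []
LOAD_CONST → push 5. Stack: [5]
LOAD_FAST_LOAD_FAST q,z → push 7,6. Stack: [5, 7, 6]
BINARY_OP // → 7 // 6 = 1. Stack: [5, 1]
BINARY_OP | → 5 | 1 = 5. Stack: [5]
STORE_FAST u → u=5. Stack: []
LOAD_FAST_LOAD_FAST q,u → push 7,5. Stack: [7, 5]
BINARY_OP - → 7 - 5 = 2. Stack: [2]
STORE_FAST u → u=2. Stack: []
LOAD_FAST z → push 6. Stack: [6]
LOAD_CONST → push 3. Stack: [6, 3]
BINARY_OP | → 6 | 3 = 7. Stack: [7]
LOAD_FAST q → push 7. Stack: [7, 7]
BINARY_OP // → 7 // 7 = 1. Stack: [1]
STORE_FAST y → y=1. Stack: []
LOAD_FAST_LOAD_FAST u,q → push 2,7. Stack: [2, 7]
BINARY_OP | → 2 | 7 = 7. Stack: [7]
STORE_FAST m → m=7. Stack: []
LOAD_FAST_LOAD_FAST z,u → push 6,2. Stack: [6, 2]
BINARY_OP - → 6 - 2 = 4. Stack: [4]
LOAD_FAST z → push 6. Stack: [4, 6]
LOAD_CONST → push 10. Stack: [4, 6, 10]
BINARY_OP * → 6 * 10 = 60. Stack: [4, 60]
BINARY_OP + → 4 + 60 = 64. Stack: [64]
STORE_FAST u → u=64. Stack: []
LOAD_FAST_LOAD_FAST m,m → push 7,7. Stack: [7, 7]
BINARY_OP ^ → 7 ^ 7 = 0. Stack: [0]
RETURN_VALUE → return 0.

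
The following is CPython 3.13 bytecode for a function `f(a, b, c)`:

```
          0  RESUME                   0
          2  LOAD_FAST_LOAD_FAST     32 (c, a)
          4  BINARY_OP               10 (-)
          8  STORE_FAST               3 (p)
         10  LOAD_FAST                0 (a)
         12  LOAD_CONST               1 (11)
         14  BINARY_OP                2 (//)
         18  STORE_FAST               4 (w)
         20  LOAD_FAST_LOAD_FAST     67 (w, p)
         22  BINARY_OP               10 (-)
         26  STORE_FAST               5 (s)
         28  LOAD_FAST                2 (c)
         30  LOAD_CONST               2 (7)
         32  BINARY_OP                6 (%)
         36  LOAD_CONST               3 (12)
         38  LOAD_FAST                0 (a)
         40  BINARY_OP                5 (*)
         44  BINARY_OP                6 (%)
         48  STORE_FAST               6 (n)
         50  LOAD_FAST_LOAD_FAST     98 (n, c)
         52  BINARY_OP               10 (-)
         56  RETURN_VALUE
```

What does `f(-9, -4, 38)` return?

-143

LOAD_FAST_LOAD_FAST c,a → push 38,-9. Stack: [38, -9]
BINARY_OP - → 38 - -9 = 47. Stack: [47]
STORE_FAST p → p=47. Stack: []
LOAD_FAST a → push -9. Stack: [-9]
LOAD_CONST → push 11. Stack: [-9, 11]
BINARY_OP // → -9 // 11 = -1. Stack: [-1]
STORE_FAST w → w=-1. Stack: []
LOAD_FAST_LOAD_FAST w,p → push -1,47. Stack: [-1, 47]
BINARY_OP - → -1 - 47 = -48. Stack: [-48]
STORE_FAST s → s=-48. Stack: []
LOAD_FAST c → push 38. Stack: [38]
LOAD_CONST → push 7. Stack: [38, 7]
BINARY_OP % → 38 % 7 = 3. Stack: [3]
LOAD_CONST → push 12. Stack: [3, 12]
LOAD_FAST a → push -9. Stack: [3, 12, -9]
BINARY_OP * → 12 * -9 = -108. Stack: [3, -108]
BINARY_OP % → 3 % -108 = -105. Stack: [-105]
STORE_FAST n → n=-105. Stack: []
LOAD_FAST_LOAD_FAST n,c → push -105,38. Stack: [-105, 38]
BINARY_OP - → -105 - 38 = -143. Stack: [-143]
RETURN_VALUE → return -143.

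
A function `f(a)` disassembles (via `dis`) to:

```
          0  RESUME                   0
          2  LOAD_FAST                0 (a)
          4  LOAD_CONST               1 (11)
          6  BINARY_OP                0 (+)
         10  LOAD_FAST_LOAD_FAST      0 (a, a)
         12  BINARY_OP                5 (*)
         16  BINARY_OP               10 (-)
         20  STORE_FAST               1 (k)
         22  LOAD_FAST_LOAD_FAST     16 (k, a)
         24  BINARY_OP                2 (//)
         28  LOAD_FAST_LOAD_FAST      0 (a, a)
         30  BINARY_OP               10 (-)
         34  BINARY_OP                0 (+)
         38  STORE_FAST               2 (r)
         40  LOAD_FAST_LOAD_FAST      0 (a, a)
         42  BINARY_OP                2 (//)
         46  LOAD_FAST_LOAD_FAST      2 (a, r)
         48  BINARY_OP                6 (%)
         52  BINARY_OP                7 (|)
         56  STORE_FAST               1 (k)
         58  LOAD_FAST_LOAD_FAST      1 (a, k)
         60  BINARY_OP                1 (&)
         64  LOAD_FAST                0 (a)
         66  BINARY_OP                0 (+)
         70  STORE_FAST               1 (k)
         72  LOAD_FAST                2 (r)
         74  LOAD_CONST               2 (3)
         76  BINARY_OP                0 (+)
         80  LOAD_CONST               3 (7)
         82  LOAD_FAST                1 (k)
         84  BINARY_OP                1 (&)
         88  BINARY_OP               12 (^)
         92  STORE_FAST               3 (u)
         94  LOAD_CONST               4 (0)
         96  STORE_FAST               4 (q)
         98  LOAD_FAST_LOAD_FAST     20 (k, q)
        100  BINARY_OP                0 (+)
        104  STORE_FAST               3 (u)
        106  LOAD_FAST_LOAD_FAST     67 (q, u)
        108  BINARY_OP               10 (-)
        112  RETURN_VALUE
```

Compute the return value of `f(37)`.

-42

LOAD_FAST a → push 37. Stack: [37]
LOAD_CONST → push 11. Stack: [37, 11]
BINARY_OP + → 37 + 11 = 48. Stack: [48]
LOAD_FAST_LOAD_FAST a,a → push 37,37. Stack: [48, 37, 37]
BINARY_OP * → 37 * 37 = 1369. Stack: [48, 1369]
BINARY_OP - → 48 - 1369 = -1321. Stack: [-1321]
STORE_FAST k → k=-1321. Stack: []
LOAD_FAST_LOAD_FAST k,a → push -1321,37. Stack: [-1321, 37]
BINARY_OP // → -1321 // 37 = -36. Stack: [-36]
LOAD_FAST_LOAD_FAST a,a → push 37,37. Stack: [-36, 37, 37]
BINARY_OP - → 37 - 37 = 0. Stack: [-36, 0]
BINARY_OP + → -36 + 0 = -36. Stack: [-36]
STORE_FAST r → r=-36. Stack: []
LOAD_FAST_LOAD_FAST a,a → push 37,37. Stack: [37, 37]
BINARY_OP // → 37 // 37 = 1. Stack: [1]
LOAD_FAST_LOAD_FAST a,r → push 37,-36. Stack: [1, 37, -36]
BINARY_OP % → 37 % -36 = -35. Stack: [1, -35]
BINARY_OP | → 1 | -35 = -35. Stack: [-35]
STORE_FAST k → k=-35. Stack: []
LOAD_FAST_LOAD_FAST a,k → push 37,-35. Stack: [37, -35]
BINARY_OP & → 37 & -35 = 5. Stack: [5]
LOAD_FAST a → push 37. Stack: [5, 37]
BINARY_OP + → 5 + 37 = 42. Stack: [42]
STORE_FAST k → k=42. Stack: []
LOAD_FAST r → push -36. Stack: [-36]
LOAD_CONST → push 3. Stack: [-36, 3]
BINARY_OP + → -36 + 3 = -33. Stack: [-33]
LOAD_CONST → push 7. Stack: [-33, 7]
LOAD_FAST k → push 42. Stack: [-33, 7, 42]
BINARY_OP & → 7 & 42 = 2. Stack: [-33, 2]
BINARY_OP ^ → -33 ^ 2 = -35. Stack: [-35]
STORE_FAST u → u=-35. Stack: []
LOAD_CONST → push 0. Stack: [0]
STORE_FAST q → q=0. Stack: []
LOAD_FAST_LOAD_FAST k,q → push 42,0. Stack: [42, 0]
BINARY_OP + → 42 + 0 = 42. Stack: [42]
STORE_FAST u → u=42. Stack: []
LOAD_FAST_LOAD_FAST q,u → push 0,42. Stack: [0, 42]
BINARY_OP - → 0 - 42 = -42. Stack: [-42]
RETURN_VALUE → return -42.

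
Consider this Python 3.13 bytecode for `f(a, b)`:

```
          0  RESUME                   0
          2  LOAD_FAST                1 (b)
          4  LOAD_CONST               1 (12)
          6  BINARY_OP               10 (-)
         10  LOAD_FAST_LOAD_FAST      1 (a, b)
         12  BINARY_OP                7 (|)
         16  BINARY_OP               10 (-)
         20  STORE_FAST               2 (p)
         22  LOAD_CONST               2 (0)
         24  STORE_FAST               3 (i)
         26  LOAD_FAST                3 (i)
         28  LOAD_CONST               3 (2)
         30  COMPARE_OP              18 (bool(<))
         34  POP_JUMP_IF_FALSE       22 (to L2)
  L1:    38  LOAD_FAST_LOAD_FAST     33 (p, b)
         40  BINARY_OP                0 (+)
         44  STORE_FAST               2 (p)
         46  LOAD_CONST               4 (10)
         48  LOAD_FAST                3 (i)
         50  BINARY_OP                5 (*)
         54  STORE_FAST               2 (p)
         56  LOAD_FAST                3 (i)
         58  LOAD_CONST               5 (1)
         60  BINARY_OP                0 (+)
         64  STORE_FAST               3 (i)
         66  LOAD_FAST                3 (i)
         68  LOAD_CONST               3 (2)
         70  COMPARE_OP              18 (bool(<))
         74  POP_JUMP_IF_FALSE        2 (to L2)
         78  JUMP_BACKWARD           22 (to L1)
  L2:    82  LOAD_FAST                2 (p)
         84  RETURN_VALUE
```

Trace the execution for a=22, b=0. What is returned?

10

LOAD_FAST b → push 0. Stack: [0]
LOAD_CONST → push 12. Stack: [0, 12]
BINARY_OP - → 0 - 12 = -12. Stack: [-12]
LOAD_FAST_LOAD_FAST a,b → push 22,0. Stack: [-12, 22, 0]
BINARY_OP | → 22 | 0 = 22. Stack: [-12, 22]
BINARY_OP - → -12 - 22 = -34. Stack: [-34]
STORE_FAST p → p=-34. Stack: []
LOAD_CONST → push 0. Stack: [0]
STORE_FAST i → i=0. Stack: []
LOAD_FAST i → push 0. Stack: [0]
LOAD_CONST → push 2. Stack: [0, 2]
COMPARE_OP bool(<) → 0 vs 2 = True. Stack: [True]
POP_JUMP_IF_FALSE → pop True; no jump. Stack: []
LOAD_FAST_LOAD_FAST p,b → push -34,0. Stack: [-34, 0]
BINARY_OP + → -34 + 0 = -34. Stack: [-34]
STORE_FAST p → p=-34. Stack: []
LOAD_CONST → push 10. Stack: [10]
LOAD_FAST i → push 0. Stack: [10, 0]
BINARY_OP * → 10 * 0 = 0. Stack: [0]
STORE_FAST p → p=0. Stack: []
LOAD_FAST i → push 0. Stack: [0]
LOAD_CONST → push 1. Stack: [0, 1]
BINARY_OP + → 0 + 1 = 1. Stack: [1]
STORE_FAST i → i=1. Stack: []
LOAD_FAST i → push 1. Stack: [1]
LOAD_CONST → push 2. Stack: [1, 2]
COMPARE_OP bool(<) → 1 vs 2 = True. Stack: [True]
POP_JUMP_IF_FALSE → pop True; no jump. Stack: []
LOAD_FAST_LOAD_FAST p,b → push 0,0. Stack: [0, 0]
BINARY_OP + → 0 + 0 = 0. Stack: [0]
STORE_FAST p → p=0. Stack: []
LOAD_CONST → push 10. Stack: [10]
LOAD_FAST i → push 1. Stack: [10, 1]
BINARY_OP * → 10 * 1 = 10. Stack: [10]
STORE_FAST p → p=10. Stack: []
LOAD_FAST i → push 1. Stack: [1]
LOAD_CONST → push 1. Stack: [1, 1]
BINARY_OP + → 1 + 1 = 2. Stack: [2]
STORE_FAST i → i=2. Stack: []
LOAD_FAST i → push 2. Stack: [2]
LOAD_CONST → push 2. Stack: [2, 2]
COMPARE_OP bool(<) → 2 vs 2 = False. Stack: [False]
POP_JUMP_IF_FALSE → pop False; jump. Stack: []
LOAD_FAST p → push 10. Stack: [10]
RETURN_VALUE → return 10.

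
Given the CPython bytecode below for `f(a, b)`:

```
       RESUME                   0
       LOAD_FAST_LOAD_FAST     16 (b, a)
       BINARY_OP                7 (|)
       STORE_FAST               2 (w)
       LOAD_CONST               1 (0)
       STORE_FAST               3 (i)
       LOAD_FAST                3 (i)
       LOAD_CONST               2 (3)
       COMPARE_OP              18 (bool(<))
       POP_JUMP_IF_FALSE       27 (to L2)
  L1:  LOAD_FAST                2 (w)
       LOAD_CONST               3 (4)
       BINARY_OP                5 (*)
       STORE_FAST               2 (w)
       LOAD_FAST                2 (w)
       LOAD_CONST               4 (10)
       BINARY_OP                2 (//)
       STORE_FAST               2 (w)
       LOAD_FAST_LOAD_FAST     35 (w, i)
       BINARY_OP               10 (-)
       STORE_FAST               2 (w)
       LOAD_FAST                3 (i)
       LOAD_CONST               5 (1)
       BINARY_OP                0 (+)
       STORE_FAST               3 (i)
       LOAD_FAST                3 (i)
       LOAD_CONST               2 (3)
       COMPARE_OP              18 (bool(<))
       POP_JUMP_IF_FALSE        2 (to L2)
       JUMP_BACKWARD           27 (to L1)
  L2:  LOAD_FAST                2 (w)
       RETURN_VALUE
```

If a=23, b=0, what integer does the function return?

LOAD_FAST_LOAD_FAST b,a → push 0,23
BINARY_OP | → 0 | 23 = 23
STORE_FAST w → w=23
LOAD_CONST → push 0
STORE_FAST i → i=0
LOAD_FAST i → push 0
LOAD_CONST → push 3
COMPARE_OP bool(<) → 0 vs 3 = True
POP_JUMP_IF_FALSE → pop True; no jump
LOAD_FAST w → push 23
LOAD_CONST → push 4
BINARY_OP * → 23 * 4 = 92
STORE_FAST w → w=92
LOAD_FAST w → push 92
LOAD_CONST → push 10
BINARY_OP // → 92 // 10 = 9
STORE_FAST w → w=9
LOAD_FAST_LOAD_FAST w,i → push 9,0
BINARY_OP - → 9 - 0 = 9
STORE_FAST w → w=9
LOAD_FAST i → push 0
LOAD_CONST → push 1
BINARY_OP + → 0 + 1 = 1
STORE_FAST i → i=1
LOAD_FAST i → push 1
LOAD_CONST → push 3
COMPARE_OP bool(<) → 1 vs 3 = True
POP_JUMP_IF_FALSE → pop True; no jump
LOAD_FAST w → push 9
LOAD_CONST → push 4
BINARY_OP * → 9 * 4 = 36
STORE_FAST w → w=36
LOAD_FAST w → push 36
LOAD_CONST → push 10
BINARY_OP // → 36 // 10 = 3
STORE_FAST w → w=3
LOAD_FAST_LOAD_FAST w,i → push 3,1
BINARY_OP - → 3 - 1 = 2
STORE_FAST w → w=2
LOAD_FAST i → push 1
LOAD_CONST → push 1
BINARY_OP + → 1 + 1 = 2
STORE_FAST i → i=2
LOAD_FAST i → push 2
LOAD_CONST → push 3
COMPARE_OP bool(<) → 2 vs 3 = True
POP_JUMP_IF_FALSE → pop True; no jump
LOAD_FAST w → push 2
LOAD_CONST → push 4
BINARY_OP * → 2 * 4 = 8
STORE_FAST w → w=8
LOAD_FAST w → push 8
LOAD_CONST → push 10
BINARY_OP // → 8 // 10 = 0
STORE_FAST w → w=0
LOAD_FAST_LOAD_FAST w,i → push 0,2
BINARY_OP - → 0 - 2 = -2
STORE_FAST w → w=-2
LOAD_FAST i → push 2
LOAD_CONST → push 1
BINARY_OP + → 2 + 1 = 3
STORE_FAST i → i=3
LOAD_FAST i → push 3
LOAD_CONST → push 3
COMPARE_OP bool(<) → 3 vs 3 = False
POP_JUMP_IF_FALSE → pop False; jump
LOAD_FAST w → push -2
RETURN_VALUE → return -2.

-2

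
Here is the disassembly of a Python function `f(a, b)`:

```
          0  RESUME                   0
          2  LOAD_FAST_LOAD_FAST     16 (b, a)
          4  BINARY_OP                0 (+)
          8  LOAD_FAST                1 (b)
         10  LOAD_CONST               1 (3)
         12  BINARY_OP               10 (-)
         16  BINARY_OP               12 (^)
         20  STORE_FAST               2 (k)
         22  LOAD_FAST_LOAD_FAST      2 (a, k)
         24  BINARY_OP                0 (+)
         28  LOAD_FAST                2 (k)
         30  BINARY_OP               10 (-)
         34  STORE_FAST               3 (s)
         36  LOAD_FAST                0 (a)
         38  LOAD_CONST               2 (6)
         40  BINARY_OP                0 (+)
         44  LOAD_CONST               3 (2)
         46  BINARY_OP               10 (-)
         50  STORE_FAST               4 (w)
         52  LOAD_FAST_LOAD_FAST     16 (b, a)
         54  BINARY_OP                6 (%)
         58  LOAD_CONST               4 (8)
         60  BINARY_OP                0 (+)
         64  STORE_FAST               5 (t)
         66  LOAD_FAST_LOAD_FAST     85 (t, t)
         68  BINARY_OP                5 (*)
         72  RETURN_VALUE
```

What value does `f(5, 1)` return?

81

LOAD_FAST_LOAD_FAST b,a → push 1,5. Stack: [1, 5]
BINARY_OP + → 1 + 5 = 6. Stack: [6]
LOAD_FAST b → push 1. Stack: [6, 1]
LOAD_CONST → push 3. Stack: [6, 1, 3]
BINARY_OP - → 1 - 3 = -2. Stack: [6, -2]
BINARY_OP ^ → 6 ^ -2 = -8. Stack: [-8]
STORE_FAST k → k=-8. Stack: []
LOAD_FAST_LOAD_FAST a,k → push 5,-8. Stack: [5, -8]
BINARY_OP + → 5 + -8 = -3. Stack: [-3]
LOAD_FAST k → push -8. Stack: [-3, -8]
BINARY_OP - → -3 - -8 = 5. Stack: [5]
STORE_FAST s → s=5. Stack: []
LOAD_FAST a → push 5. Stack: [5]
LOAD_CONST → push 6. Stack: [5, 6]
BINARY_OP + → 5 + 6 = 11. Stack: [11]
LOAD_CONST → push 2. Stack: [11, 2]
BINARY_OP - → 11 - 2 = 9. Stack: [9]
STORE_FAST w → w=9. Stack: []
LOAD_FAST_LOAD_FAST b,a → push 1,5. Stack: [1, 5]
BINARY_OP % → 1 % 5 = 1. Stack: [1]
LOAD_CONST → push 8. Stack: [1, 8]
BINARY_OP + → 1 + 8 = 9. Stack: [9]
STORE_FAST t → t=9. Stack: []
LOAD_FAST_LOAD_FAST t,t → push 9,9. Stack: [9, 9]
BINARY_OP * → 9 * 9 = 81. Stack: [81]
RETURN_VALUE → return 81.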